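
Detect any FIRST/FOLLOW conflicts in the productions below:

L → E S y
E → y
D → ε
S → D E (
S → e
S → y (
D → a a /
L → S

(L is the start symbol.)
No FIRST/FOLLOW conflicts.

Nullable non-terminals: D.

D: nullable alternative(s) D → ε; FOLLOW(D) = { 'y' }
  D → ε: FIRST \ {ε} = { } — this is the only nullable alternative, skip
  D → a a /: FIRST \ {ε} = { 'a' } — disjoint from FOLLOW(D)

E, L, S have no nullable alternative, so no FIRST/FOLLOW check is needed there.

No FIRST/FOLLOW conflicts found.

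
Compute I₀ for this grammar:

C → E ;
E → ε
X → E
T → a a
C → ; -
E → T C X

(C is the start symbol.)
{ [C → . ; -], [C → . E ;], [C' → . C], [E → . T C X], [E → .], [T → . a a] }

First, augment the grammar with C' → C
I₀ = CLOSURE({ [C' → . C] }):
  [C' → . C] has the dot before C: add [C → . E ;], [C → . ; -]
  [C → . E ;] has the dot before E: add [E → .], [E → . T C X]
  [E → . T C X] has the dot before T: add [T → . a a]
No further items can be added.

I₀ = { [C → . ; -], [C → . E ;], [C' → . C], [E → . T C X], [E → .], [T → . a a] }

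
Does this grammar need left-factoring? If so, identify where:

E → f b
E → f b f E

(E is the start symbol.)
Left-factoring is needed when two productions for the same non-terminal
share a common prefix on the right-hand side.

Productions for E:
  E → f b
  E → f b f E

Found common prefix 'f b' in productions for E

Answer: Yes, E has productions with common prefix 'f b'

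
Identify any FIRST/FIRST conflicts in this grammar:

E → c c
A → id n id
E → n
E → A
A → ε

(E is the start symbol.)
FIRST sets of the non-terminals at (or reachable through a nullable prefix from) the front of some alternative:
  FIRST(A) = { 'id', ε }

Productions for E:
  E → c c: FIRST = { 'c' }
  E → n: FIRST = { 'n' }
  E → A: FIRST = { 'id', ε }
Productions for A:
  A → id n id: FIRST = { 'id' }
  A → ε: FIRST = { ε }

All alternatives of each non-terminal have pairwise disjoint FIRST sets.

Answer: No FIRST/FIRST conflicts.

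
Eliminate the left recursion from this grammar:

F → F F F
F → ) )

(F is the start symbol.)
F → ) ) F'
F' → F F F'
F' → ε

F is directly left-recursive. The standard transformation for
  A → A α₁ | ... | A α_m | β₁ | ... | β_n
is
  A  → β₁ A' | ... | β_n A'
  A' → α₁ A' | ... | α_m A' | ε

F → ) ) becomes F → ) ) F'
F → F F F becomes F' → F F F'
Add F' → ε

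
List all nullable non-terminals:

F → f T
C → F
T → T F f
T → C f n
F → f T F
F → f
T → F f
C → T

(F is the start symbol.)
A non-terminal is nullable if it can derive ε (the empty string): either it has an ε-production, or it has a production whose right-hand side consists entirely of nullable non-terminals.

There are no ε-productions, so no non-terminal can derive ε.
No non-terminals are nullable.

Answer: None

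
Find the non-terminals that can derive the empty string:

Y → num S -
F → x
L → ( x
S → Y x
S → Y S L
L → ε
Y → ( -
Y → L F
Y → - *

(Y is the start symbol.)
{ 'L' }

A non-terminal is nullable if it can derive ε (the empty string): either it has an ε-production, or it has a production whose right-hand side consists entirely of nullable non-terminals.

ε-productions: L → ε
So L is immediately nullable.
No further non-terminal can be added: every production for the remaining non-terminals contains a terminal or a non-nullable non-terminal.
Nullable = { 'L' }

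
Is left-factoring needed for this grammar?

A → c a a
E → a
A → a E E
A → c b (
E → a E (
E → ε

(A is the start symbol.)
Yes, A has productions with common prefix 'c'; E has productions with common prefix 'a'

Left-factoring is needed when two productions for the same non-terminal
share a common prefix on the right-hand side.

Productions for A:
  A → c a a
  A → a E E
  A → c b (
Productions for E:
  E → a
  E → a E (
  E → ε

Found common prefix 'c' in productions for A
Found common prefix 'a' in productions for E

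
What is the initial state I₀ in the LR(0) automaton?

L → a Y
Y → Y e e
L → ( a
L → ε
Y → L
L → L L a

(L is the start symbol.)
{ [L → . ( a], [L → . L L a], [L → . a Y], [L → .], [L' → . L] }

First, augment the grammar with L' → L
I₀ = CLOSURE({ [L' → . L] }):
  [L' → . L] has the dot before L: add [L → . a Y], [L → . ( a], [L → .], [L → . L L a]
No further items can be added.

I₀ = { [L → . ( a], [L → . L L a], [L → . a Y], [L → .], [L' → . L] }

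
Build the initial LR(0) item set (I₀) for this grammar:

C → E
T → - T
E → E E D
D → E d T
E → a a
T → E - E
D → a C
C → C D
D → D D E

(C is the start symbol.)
First, augment the grammar with C' → C
I₀ = CLOSURE({ [C' → . C] }):
  [C' → . C] has the dot before C: add [C → . E], [C → . C D]
  [C → . E] has the dot before E: add [E → . E E D], [E → . a a]
No further items can be added.

I₀ = { [C → . C D], [C → . E], [C' → . C], [E → . E E D], [E → . a a] }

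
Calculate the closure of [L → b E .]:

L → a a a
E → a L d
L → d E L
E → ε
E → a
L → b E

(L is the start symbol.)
Start with: [L → b E .]
The dot is at the end, so nothing is added.

CLOSURE = { [L → b E .] }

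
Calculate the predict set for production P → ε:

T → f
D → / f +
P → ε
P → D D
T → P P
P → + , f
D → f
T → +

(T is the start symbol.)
{ $, '+', '/', 'f' }

PREDICT(P → ε) = (FIRST(RHS) \ {ε}) ∪ (FOLLOW(P) if ε ∈ FIRST(RHS), i.e. RHS ⇒* ε)
The right-hand side is ε (FIRST(ε) = { ε }), so the predict set is FOLLOW(P) = { $, '+', '/', 'f' }
PREDICT(P → ε) = { $, '+', '/', 'f' }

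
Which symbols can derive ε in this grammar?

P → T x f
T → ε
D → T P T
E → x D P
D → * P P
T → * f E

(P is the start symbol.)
{ 'T' }

ε-productions: T → ε
So T is immediately nullable.
No further non-terminal can be added: every production for the remaining non-terminals contains a terminal or a non-nullable non-terminal.
Nullable = { 'T' }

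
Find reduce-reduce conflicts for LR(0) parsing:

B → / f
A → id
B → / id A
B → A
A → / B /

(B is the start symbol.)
No reduce-reduce conflicts

A reduce-reduce conflict occurs when an LR(0) state has two complete items [A → α .] and [B → β .] — both call for a reduction, and with no lookahead the parser cannot choose between them.

Augment with B' → B and build the canonical LR(0) collection (I0 = CLOSURE({[B' → . B]}), then GOTO on every symbol after a dot until no new states appear). It has 11 states:
  I0: { [A → . / B /], [A → . id], [B → . / f], [B → . / id A], [B → . A], [B' → . B] }  — shift
  I1: { [A → . / B /], [A → . id], [A → / . B /], [B → . / f], [B → . / id A], [B → . A], [B → / . f], [B → / . id A] }  — shift
  I2: { [B → A .] }  — reduce
  I3: { [B' → B .] }  — accept
  I4: { [A → id .] }  — reduce
  I5: { [A → / B . /] }  — shift
  I6: { [B → / f .] }  — reduce
  I7: { [A → . / B /], [A → . id], [A → id .], [B → / id . A] }  — shift, reduce
  I8: { [A → . / B /], [A → . id], [A → / . B /], [B → . / f], [B → . / id A], [B → . A] }  — shift
  I9: { [B → / id A .] }  — reduce
  I10: { [A → / B / .] }  — reduce

No state contains more than one complete item.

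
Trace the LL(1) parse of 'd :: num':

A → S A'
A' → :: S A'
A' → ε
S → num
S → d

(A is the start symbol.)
LL(1) parsing maintains a stack (initially the start symbol over $) and the input. At each step: if the stack top is a terminal, match it against the current input token; if it is a non-terminal N, replace it with the RHS of M[N, lookahead] (the unique production whose predict set contains the lookahead).

Stack is shown with the top on the left.

Stack      Input       Action
-----------------------------
A $        d :: num $  output A → S A'
S A' $     d :: num $  output S → d
d A' $     d :: num $  match 'd'
A' $       :: num $    output A' → :: S A'
:: S A' $  :: num $    match '::'
S A' $     num $       output S → num
num A' $   num $       match 'num'
A' $       $           output A' → ε
$          $           accept

The string is accepted.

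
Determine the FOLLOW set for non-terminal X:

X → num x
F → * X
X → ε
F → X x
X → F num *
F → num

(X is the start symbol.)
To compute FOLLOW(X), find every occurrence of X on a right-hand side N → α X β: add FIRST(β) \ {ε}, and if β is empty or nullable also add FOLLOW(N). Iterate to a fixed point.

X is the start symbol, so $ ∈ FOLLOW(X).
In F → * X: X is at the end, add FOLLOW(F)
In F → X x: X is followed by x, add FIRST(x) \ {ε} = { 'x' }

The FOLLOW sets referred to above (computed the same way, to a fixed point):
  FOLLOW(F) = { 'num' }

Taking the union: FOLLOW(X) = { $, 'num', 'x' }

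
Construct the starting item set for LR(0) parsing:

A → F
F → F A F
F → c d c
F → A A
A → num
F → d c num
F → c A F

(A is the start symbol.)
{ [A → . F], [A → . num], [A' → . A], [F → . A A], [F → . F A F], [F → . c A F], [F → . c d c], [F → . d c num] }

First, augment the grammar with A' → A
I₀ = CLOSURE({ [A' → . A] }):
  [A' → . A] has the dot before A: add [A → . F], [A → . num]
  [A → . F] has the dot before F: add [F → . F A F], [F → . c d c], [F → . A A], [F → . d c num], [F → . c A F]
No further items can be added.

I₀ = { [A → . F], [A → . num], [A' → . A], [F → . A A], [F → . F A F], [F → . c A F], [F → . c d c], [F → . d c num] }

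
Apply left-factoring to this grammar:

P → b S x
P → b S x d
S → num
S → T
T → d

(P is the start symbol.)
Left-factoring transforms A → αβ₁ | αβ₂ into A → αA' and A' → β₁ | β₂
(α is the longest common prefix among the alternatives). Repeat until
no nonterminal has two alternatives with a common prefix.

Round 1: P has alternatives sharing prefix 'b S x'. Introduce P': P → b S x P'
  Add: P' → ε
  Add: P' → d

No remaining common prefixes — done.

Resulting grammar:
P → b S x P'
P' → ε
P' → d
S → num
S → T
T → d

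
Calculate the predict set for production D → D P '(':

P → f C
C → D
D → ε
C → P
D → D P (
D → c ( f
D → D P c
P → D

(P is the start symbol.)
{ '(', 'c', 'f' }

PREDICT(D → D P '(') = (FIRST(RHS) \ {ε}) ∪ (FOLLOW(D) if ε ∈ FIRST(RHS), i.e. RHS ⇒* ε)
FIRST(D) = { '(', 'c', 'f', ε }
FIRST(P) = { '(', 'c', 'f', ε }
FIRST(D P '(') = { '(', 'c', 'f' }
ε ∉ FIRST(D P '('), so FOLLOW(D) is not added.
PREDICT(D → D P '(') = { '(', 'c', 'f' }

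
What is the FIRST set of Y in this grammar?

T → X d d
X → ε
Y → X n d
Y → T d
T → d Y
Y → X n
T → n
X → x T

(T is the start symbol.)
To compute FIRST(Y), examine every production with Y on the left-hand side, reading each right-hand side left to right until a non-nullable symbol is reached.

FIRST sets of the other non-terminals involved (by the same procedure, iterated to a fixed point):
  FIRST(X) = { 'x', ε }
  FIRST(T) = { 'd', 'n', 'x' }

From Y → X n d:
  - X is a non-terminal: add FIRST(X) \ {ε} = { 'x' }
    X is nullable, so continue to the next symbol
  - n is a terminal: add 'n' and stop
From Y → T d:
  - T is a non-terminal: add FIRST(T) \ {ε} = { 'd', 'n', 'x' }
    T is not nullable, so stop
From Y → X n:
  - X is a non-terminal: add FIRST(X) \ {ε} = { 'x' }
    X is nullable, so continue to the next symbol
  - n is a terminal: add 'n' and stop

Collecting: FIRST(Y) = { 'd', 'n', 'x' }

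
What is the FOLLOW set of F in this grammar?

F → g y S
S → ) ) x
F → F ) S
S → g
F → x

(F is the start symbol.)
{ $, ')' }

F is the start symbol, so $ ∈ FOLLOW(F).
In F → F ) S: F is followed by ')' S, add FIRST(')' S) \ {ε} = { ')' }

Taking the union: FOLLOW(F) = { $, ')' }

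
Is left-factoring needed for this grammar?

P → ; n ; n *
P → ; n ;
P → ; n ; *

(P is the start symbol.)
Left-factoring is needed when two productions for the same non-terminal
share a common prefix on the right-hand side.

Productions for P:
  P → ; n ; n *
  P → ; n ;
  P → ; n ; *

Found common prefix '; n ;' in productions for P

Answer: Yes, P has productions with common prefix '; n ;'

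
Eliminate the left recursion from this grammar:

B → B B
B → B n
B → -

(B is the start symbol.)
B → - B'
B' → B B'
B' → n B'
B' → ε

B is directly left-recursive. The standard transformation for
  A → A α₁ | ... | A α_m | β₁ | ... | β_n
is
  A  → β₁ A' | ... | β_n A'
  A' → α₁ A' | ... | α_m A' | ε

B → - becomes B → - B'
B → B B becomes B' → B B'
B → B n becomes B' → n B'
Add B' → ε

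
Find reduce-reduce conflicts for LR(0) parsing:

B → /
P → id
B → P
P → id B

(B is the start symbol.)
A reduce-reduce conflict occurs when an LR(0) state has two complete items [A → α .] and [B → β .] — both call for a reduction, and with no lookahead the parser cannot choose between them.

Augment with B' → B and build the canonical LR(0) collection (I0 = CLOSURE({[B' → . B]}), then GOTO on every symbol after a dot until no new states appear). It has 6 states:
  I0: { [B → . /], [B → . P], [B' → . B], [P → . id B], [P → . id] }  — shift
  I1: { [B → / .] }  — reduce
  I2: { [B' → B .] }  — accept
  I3: { [B → P .] }  — reduce
  I4: { [B → . /], [B → . P], [P → . id B], [P → . id], [P → id . B], [P → id .] }  — shift, reduce
  I5: { [P → id B .] }  — reduce

No state contains more than one complete item.

Answer: No reduce-reduce conflicts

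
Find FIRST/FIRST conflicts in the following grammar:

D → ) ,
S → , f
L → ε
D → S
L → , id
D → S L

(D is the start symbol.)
A FIRST/FIRST conflict occurs when two productions N → α and N → β for the same non-terminal have FIRST(α) ∩ FIRST(β) ≠ ∅ (with ε ∈ FIRST of a nullable right-hand side, so two nullable alternatives also conflict).

FIRST sets of the non-terminals at (or reachable through a nullable prefix from) the front of some alternative:
  FIRST(S) = { ',' }

Productions for D:
  D → ) ,: FIRST = { ')' }
  D → S: FIRST = { ',' }
  D → S L: FIRST = { ',' }
Productions for L:
  L → ε: FIRST = { ε }
  L → , id: FIRST = { ',' }
S has only one production, so no FIRST/FIRST conflict is possible there.

Conflict for D: D → S and D → S L
  Overlap: { ',' }

Answer: Yes. D → S / D → S L on { ',' }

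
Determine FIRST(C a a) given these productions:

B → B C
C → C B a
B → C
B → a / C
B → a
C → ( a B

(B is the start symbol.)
FIRST sets of the non-terminals involved (from the grammar, by fixed-point iteration):
  FIRST(C) = { '(' }

To compute FIRST(C a a), process the symbols left to right:
Symbol C is a non-terminal. Add FIRST(C) \ {ε} = { '(' }
C is not nullable (ε ∉ FIRST(C)), so stop here.
FIRST(C a a) = { '(' }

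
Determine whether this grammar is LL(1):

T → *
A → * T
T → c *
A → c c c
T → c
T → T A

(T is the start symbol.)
Relevant sets:
  FIRST(T) = { '*', 'c' }

For T:
  PREDICT(T → '*') = { '*' }
  PREDICT(T → c '*') = { 'c' }
  PREDICT(T → c) = { 'c' }
  PREDICT(T → T A) = { '*', 'c' }
For A:
  PREDICT(A → '*' T) = { '*' }
  PREDICT(A → c c c) = { 'c' }

Conflict found: Predict set conflict for T: { '*' }
The grammar is NOT LL(1).

Answer: No. Predict set conflict for T: { '*' }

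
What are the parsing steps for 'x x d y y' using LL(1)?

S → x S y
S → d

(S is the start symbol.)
LL(1) parsing maintains a stack (initially the start symbol over $) and the input. At each step: if the stack top is a terminal, match it against the current input token; if it is a non-terminal N, replace it with the RHS of M[N, lookahead] (the unique production whose predict set contains the lookahead).

Stack is shown with the top on the left.

Stack      Input        Action
------------------------------
S $        x x d y y $  output S → x S y
x S y $    x x d y y $  match 'x'
S y $      x d y y $    output S → x S y
x S y y $  x d y y $    match 'x'
S y y $    d y y $      output S → d
d y y $    d y y $      match 'd'
y y $      y y $        match 'y'
y $        y $          match 'y'
$          $            accept

The string is accepted.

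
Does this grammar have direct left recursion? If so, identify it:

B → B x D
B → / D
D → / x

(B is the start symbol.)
Yes, B is left-recursive

B → B x D: LEFT RECURSIVE (starts with B)
B → / D: starts with '/'
D → / x: starts with '/'

The grammar has direct left recursion on: B.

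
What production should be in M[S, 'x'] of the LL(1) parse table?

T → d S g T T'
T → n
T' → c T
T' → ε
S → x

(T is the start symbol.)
S → x

To find M[S, 'x'], we find productions for S where 'x' is in the predict set (PREDICT(N → α) = (FIRST(α) \ {ε}) ∪ (FOLLOW(N) if α ⇒* ε)).

S → x: PREDICT = { 'x' }
  'x' is in predict set, so this production goes in M[S, 'x']

M[S, 'x'] = S → x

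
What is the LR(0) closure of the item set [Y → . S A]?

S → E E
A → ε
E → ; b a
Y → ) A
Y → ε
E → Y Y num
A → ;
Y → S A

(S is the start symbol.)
{ [E → . ; b a], [E → . Y Y num], [S → . E E], [Y → . ) A], [Y → . S A], [Y → .] }

To compute CLOSURE, for each item [A → α.Bβ] where B is a non-terminal, add [B → .γ] for all productions B → γ; repeat for the newly added items until nothing changes.

Start with: [Y → . S A]
  [Y → . S A] has the dot before S: add [S → . E E]
  [S → . E E] has the dot before E: add [E → . ; b a], [E → . Y Y num]
  [E → . Y Y num] has the dot before Y: add [Y → . ) A], [Y → .]
No further items can be added.

CLOSURE = { [E → . ; b a], [E → . Y Y num], [S → . E E], [Y → . ) A], [Y → . S A], [Y → .] }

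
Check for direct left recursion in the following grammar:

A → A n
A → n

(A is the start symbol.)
Direct left recursion occurs when N → N α for some non-terminal N (the right-hand side begins with the left-hand side itself).

A → A n: LEFT RECURSIVE (starts with A)
A → n: starts with n

The grammar has direct left recursion on: A.

Answer: Yes, A is left-recursive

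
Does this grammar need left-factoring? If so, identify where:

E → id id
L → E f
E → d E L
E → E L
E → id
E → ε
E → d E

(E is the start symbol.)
Yes, E has productions with common prefix 'id'; E has productions with common prefix 'd E'

Left-factoring is needed when two productions for the same non-terminal
share a common prefix on the right-hand side.

Productions for E:
  E → id id
  E → d E L
  E → E L
  E → id
  E → ε
  E → d E

Found common prefix 'id' in productions for E
Found common prefix 'd E' in productions for E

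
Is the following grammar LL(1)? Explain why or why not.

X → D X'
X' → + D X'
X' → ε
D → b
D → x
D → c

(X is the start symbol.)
A grammar is LL(1) if for each non-terminal N with multiple productions, the predict sets of those productions are pairwise disjoint, where PREDICT(N → α) = (FIRST(α) \ {ε}) ∪ (FOLLOW(N) if α ⇒* ε).

Relevant sets:
  FOLLOW(X') = { $ }

For X':
  PREDICT(X' → '+' D X') = { '+' }
  PREDICT(X' → ε) = { $ }
For D:
  PREDICT(D → b) = { 'b' }
  PREDICT(D → x) = { 'x' }
  PREDICT(D → c) = { 'c' }
X has a single production, so nothing to check there.

All predict sets are disjoint. The grammar IS LL(1).

Answer: Yes, the grammar is LL(1).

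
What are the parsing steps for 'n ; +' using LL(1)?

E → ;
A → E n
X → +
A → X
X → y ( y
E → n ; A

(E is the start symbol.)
LL(1) parsing maintains a stack (initially the start symbol over $) and the input. At each step: if the stack top is a terminal, match it against the current input token; if it is a non-terminal N, replace it with the RHS of M[N, lookahead] (the unique production whose predict set contains the lookahead).

Stack is shown with the top on the left.

Stack    Input    Action
------------------------
E $      n ; + $  output E → n ; A
n ; A $  n ; + $  match 'n'
; A $    ; + $    match ';'
A $      + $      output A → X
X $      + $      output X → +
+ $      + $      match '+'
$        $        accept

The string is accepted.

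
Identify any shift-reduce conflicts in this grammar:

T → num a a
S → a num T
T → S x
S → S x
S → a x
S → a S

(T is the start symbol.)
A shift-reduce conflict occurs when an LR(0) state has both:
  - a complete (reduce) item [A → α .] (dot at the end), and
  - a shift item [B → β . c γ] (dot before a terminal).

Augment with T' → T and build the canonical LR(0) collection (I0 = CLOSURE({[T' → . T]}), then GOTO on every symbol after a dot until no new states appear). It has 13 states:
  I0: { [S → . S x], [S → . a S], [S → . a num T], [S → . a x], [T → . S x], [T → . num a a], [T' → . T] }  — shift
  I1: { [S → S . x], [T → S . x] }  — shift
  I2: { [T' → T .] }  — accept
  I3: { [S → . S x], [S → . a S], [S → . a num T], [S → . a x], [S → a . S], [S → a . num T], [S → a . x] }  — shift
  I4: { [T → num . a a] }  — shift
  I5: { [T → num a . a] }  — shift
  I6: { [T → num a a .] }  — reduce
  I7: { [S → S . x], [S → a S .] }  — shift, reduce
  I8: { [S → . S x], [S → . a S], [S → . a num T], [S → . a x], [S → a num . T], [T → . S x], [T → . num a a] }  — shift
  I9: { [S → a x .] }  — reduce
  I10: { [S → a num T .] }  — reduce
  I11: { [S → S x .] }  — reduce
  I12: { [S → S x .], [T → S x .] }  — 2 reduces

I7 contains reduce item [S → a S .] and shift item [S → S . x] — shift-reduce conflict.

Answer: Yes — I7: [S → a S .] vs [S → S . x]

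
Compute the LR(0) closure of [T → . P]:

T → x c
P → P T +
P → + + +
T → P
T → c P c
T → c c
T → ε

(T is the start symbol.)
To compute CLOSURE, for each item [A → α.Bβ] where B is a non-terminal, add [B → .γ] for all productions B → γ; repeat for the newly added items until nothing changes.

Start with: [T → . P]
  [T → . P] has the dot before P: add [P → . P T +], [P → . + + +]
No further items can be added.

CLOSURE = { [P → . + + +], [P → . P T +], [T → . P] }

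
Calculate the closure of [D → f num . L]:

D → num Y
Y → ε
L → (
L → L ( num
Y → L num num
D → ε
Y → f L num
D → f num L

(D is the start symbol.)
To compute CLOSURE, for each item [A → α.Bβ] where B is a non-terminal, add [B → .γ] for all productions B → γ; repeat for the newly added items until nothing changes.

Start with: [D → f num . L]
  [D → f num . L] has the dot before L: add [L → . (], [L → . L ( num]
No further items can be added.

CLOSURE = { [D → f num . L], [L → . (], [L → . L ( num] }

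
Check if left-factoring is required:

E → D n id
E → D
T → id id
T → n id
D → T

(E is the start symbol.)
Left-factoring is needed when two productions for the same non-terminal
share a common prefix on the right-hand side.

Productions for E:
  E → D n id
  E → D
Productions for T:
  T → id id
  T → n id

Found common prefix 'D' in productions for E

Answer: Yes, E has productions with common prefix 'D'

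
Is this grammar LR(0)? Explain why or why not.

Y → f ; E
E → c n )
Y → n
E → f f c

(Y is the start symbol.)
Yes, the grammar is LR(0)

A grammar is LR(0) if no state in the canonical LR(0) collection has:
  - both a shift item (dot before a terminal) and a complete item (shift-reduce conflict), or
  - two or more complete items (reduce-reduce conflict; the accept item [Y' → Y .] counts as a complete item here).

Augment with Y' → Y and build the canonical LR(0) collection (I0 = CLOSURE({[Y' → . Y]}), then GOTO on every symbol after a dot until no new states appear). It has 12 states:
  I0: { [Y → . f ; E], [Y → . n], [Y' → . Y] }  — shift
  I1: { [Y' → Y .] }  — accept
  I2: { [Y → f . ; E] }  — shift
  I3: { [Y → n .] }  — reduce
  I4: { [E → . c n )], [E → . f f c], [Y → f ; . E] }  — shift
  I5: { [Y → f ; E .] }  — reduce
  I6: { [E → c . n )] }  — shift
  I7: { [E → f . f c] }  — shift
  I8: { [E → f f . c] }  — shift
  I9: { [E → f f c .] }  — reduce
  I10: { [E → c n . )] }  — shift
  I11: { [E → c n ) .] }  — reduce

Every state is either a pure shift/goto state or contains exactly one complete item and nothing to shift — no conflicts. The grammar is LR(0).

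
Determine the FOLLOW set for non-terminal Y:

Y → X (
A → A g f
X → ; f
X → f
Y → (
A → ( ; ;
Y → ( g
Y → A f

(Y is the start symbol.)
To compute FOLLOW(Y), find every occurrence of Y on a right-hand side N → α Y β: add FIRST(β) \ {ε}, and if β is empty or nullable also add FOLLOW(N). Iterate to a fixed point.

Y is the start symbol, so $ ∈ FOLLOW(Y).
Y does not occur on any right-hand side.

Taking the union: FOLLOW(Y) = { $ }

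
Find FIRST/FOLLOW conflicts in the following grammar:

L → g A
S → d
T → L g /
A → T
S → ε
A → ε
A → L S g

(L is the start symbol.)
A FIRST/FOLLOW conflict occurs when a non-terminal N has a nullable alternative N → β (β ⇒* ε) and another alternative N → α with FIRST(α) ∩ FOLLOW(N) ≠ ∅: on such a lookahead the parser cannot decide between expanding α and letting N vanish via β.

Nullable non-terminals: A, S.
FIRST sets used below: FIRST(T) = { 'g' }, FIRST(L) = { 'g' }

A: nullable alternative(s) A → ε; FOLLOW(A) = { $, 'd', 'g' }
  A → T: FIRST \ {ε} = { 'g' } — overlaps FOLLOW(A) on { 'g' }: CONFLICT
  A → ε: FIRST \ {ε} = { } — this is the only nullable alternative, skip
  A → L S g: FIRST \ {ε} = { 'g' } — overlaps FOLLOW(A) on { 'g' }: CONFLICT

S: nullable alternative(s) S → ε; FOLLOW(S) = { 'g' }
  S → d: FIRST \ {ε} = { 'd' } — disjoint from FOLLOW(S)
  S → ε: FIRST \ {ε} = { } — this is the only nullable alternative, skip

L, T have no nullable alternative, so no FIRST/FOLLOW check is needed there.

So the grammar has 2 FIRST/FOLLOW conflicts (marked CONFLICT above).

Answer: Yes. A → T with FOLLOW(A) on { 'g' }; A → L S g with FOLLOW(A) on { 'g' }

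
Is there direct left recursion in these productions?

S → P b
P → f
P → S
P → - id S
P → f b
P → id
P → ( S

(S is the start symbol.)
S → P b: starts with P
P → f: starts with f
P → S: starts with S
P → - id S: starts with '-'
P → f b: starts with f
P → id: starts with id
P → ( S: starts with '('

No direct left recursion found.

Answer: No direct left recursion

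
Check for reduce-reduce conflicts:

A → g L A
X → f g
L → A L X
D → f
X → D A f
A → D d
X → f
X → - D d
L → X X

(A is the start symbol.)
Yes — I10: [D → f .] vs [X → f .]

A reduce-reduce conflict occurs when an LR(0) state has two complete items [A → α .] and [B → β .] — both call for a reduction, and with no lookahead the parser cannot choose between them.

Augment with A' → A and build the canonical LR(0) collection (I0 = CLOSURE({[A' → . A]}), then GOTO on every symbol after a dot until no new states appear). It has 22 states:
  I0: { [A → . D d], [A → . g L A], [A' → . A], [D → . f] }  — shift
  I1: { [A' → A .] }  — accept
  I2: { [A → D . d] }  — shift
  I3: { [D → f .] }  — reduce
  I4: { [A → . D d], [A → . g L A], [A → g . L A], [D → . f], [L → . A L X], [L → . X X], [X → . - D d], [X → . D A f], [X → . f g], [X → . f] }  — shift
  I5: { [D → . f], [X → - . D d] }  — shift
  I6: { [A → . D d], [A → . g L A], [D → . f], [L → . A L X], [L → . X X], [L → A . L X], [X → . - D d], [X → . D A f], [X → . f g], [X → . f] }  — shift
  I7: { [A → . D d], [A → . g L A], [A → D . d], [D → . f], [X → D . A f] }  — shift
  I8: { [A → . D d], [A → . g L A], [A → g L . A], [D → . f] }  — shift
  I9: { [D → . f], [L → X . X], [X → . - D d], [X → . D A f], [X → . f g], [X → . f] }  — shift
  I10: { [D → f .], [X → f . g], [X → f .] }  — shift, 2 reduces
  I11: { [X → f g .] }  — reduce
  I12: { [A → . D d], [A → . g L A], [D → . f], [X → D . A f] }  — shift
  I13: { [L → X X .] }  — reduce
  I14: { [X → D A . f] }  — shift
  I15: { [X → D A f .] }  — reduce
  I16: { [A → g L A .] }  — reduce
  I17: { [A → D d .] }  — reduce
  I18: { [D → . f], [L → A L . X], [X → . - D d], [X → . D A f], [X → . f g], [X → . f] }  — shift
  I19: { [L → A L X .] }  — reduce
  I20: { [X → - D . d] }  — shift
  I21: { [X → - D d .] }  — reduce

I10 contains complete items [D → f .], [X → f .] — reduce-reduce conflict.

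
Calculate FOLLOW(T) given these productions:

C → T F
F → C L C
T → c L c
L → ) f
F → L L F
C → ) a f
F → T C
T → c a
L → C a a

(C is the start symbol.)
{ ')', 'c' }

To compute FOLLOW(T), find every occurrence of T on a right-hand side N → α T β: add FIRST(β) \ {ε}, and if β is empty or nullable also add FOLLOW(N). Iterate to a fixed point.

In C → T F: T is followed by F, add FIRST(F) \ {ε} = { ')', 'c' }
In F → T C: T is followed by C, add FIRST(C) \ {ε} = { ')', 'c' }

Taking the union: FOLLOW(T) = { ')', 'c' }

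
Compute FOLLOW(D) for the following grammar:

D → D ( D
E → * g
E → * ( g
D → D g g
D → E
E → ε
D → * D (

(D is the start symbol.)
{ $, '(', 'g' }

To compute FOLLOW(D), find every occurrence of D on a right-hand side N → α D β: add FIRST(β) \ {ε}, and if β is empty or nullable also add FOLLOW(N). Iterate to a fixed point.

D is the start symbol, so $ ∈ FOLLOW(D).
In D → D ( D: D is followed by '(' D, add FIRST('(' D) \ {ε} = { '(' }
In D → D ( D: D is at the end; this adds FOLLOW(D) to itself — nothing new
In D → D g g: D is followed by g g, add FIRST(g g) \ {ε} = { 'g' }
In D → * D (: D is followed by '(', add FIRST('(') \ {ε} = { '(' }

Taking the union: FOLLOW(D) = { $, '(', 'g' }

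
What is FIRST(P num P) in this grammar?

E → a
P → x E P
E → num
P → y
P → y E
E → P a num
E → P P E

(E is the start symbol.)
FIRST sets of the non-terminals involved (from the grammar, by fixed-point iteration):
  FIRST(P) = { 'x', 'y' }

To compute FIRST(P num P), process the symbols left to right:
Symbol P is a non-terminal. Add FIRST(P) \ {ε} = { 'x', 'y' }
P is not nullable (ε ∉ FIRST(P)), so stop here.
FIRST(P num P) = { 'x', 'y' }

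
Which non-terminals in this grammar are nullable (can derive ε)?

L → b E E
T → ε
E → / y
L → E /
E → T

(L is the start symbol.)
A non-terminal is nullable if it can derive ε (the empty string): either it has an ε-production, or it has a production whose right-hand side consists entirely of nullable non-terminals.

ε-productions: T → ε
So T is immediately nullable.
E → T: every symbol on the right is nullable, so E is nullable too.
No further non-terminal can be added: every production for the remaining non-terminals contains a terminal or a non-nullable non-terminal.
Nullable = { 'E', 'T' }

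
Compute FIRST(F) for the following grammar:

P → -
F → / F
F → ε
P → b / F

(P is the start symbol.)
To compute FIRST(F), examine every production with F on the left-hand side, reading each right-hand side left to right until a non-nullable symbol is reached.

From F → / F:
  - '/' is a terminal: add '/' and stop
From F → ε:
  - ε-production, so ε ∈ FIRST(F)

Collecting: FIRST(F) = { '/', ε }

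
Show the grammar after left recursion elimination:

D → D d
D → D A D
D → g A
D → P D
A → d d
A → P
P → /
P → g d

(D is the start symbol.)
D is directly left-recursive. The standard transformation for
  A → A α₁ | ... | A α_m | β₁ | ... | β_n
is
  A  → β₁ A' | ... | β_n A'
  A' → α₁ A' | ... | α_m A' | ε

D → g A becomes D → g A D'
D → P D becomes D → P D D'
D → D d becomes D' → d D'
D → D A D becomes D' → A D D'
Add D' → ε

Productions for other non-terminals are unchanged:
  A → d d
  A → P
  P → /
  P → g d

Resulting grammar:
D → g A D'
D → P D D'
D' → d D'
D' → A D D'
D' → ε
A → d d
A → P
P → /
P → g d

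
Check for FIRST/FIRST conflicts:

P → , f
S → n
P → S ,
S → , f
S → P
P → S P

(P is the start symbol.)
Yes. P → ',' f / P → S ',' on { ',' }; P → ',' f / P → S P on { ',' }; P → S ',' / P → S P on { ',', 'n' }; S → n / S → P on { 'n' }; S → ',' f / S → P on { ',' }

FIRST sets of the non-terminals at (or reachable through a nullable prefix from) the front of some alternative:
  FIRST(S) = { ',', 'n' }
  FIRST(P) = { ',', 'n' }

Productions for P:
  P → , f: FIRST = { ',' }
  P → S ,: FIRST = { ',', 'n' }
  P → S P: FIRST = { ',', 'n' }
Productions for S:
  S → n: FIRST = { 'n' }
  S → , f: FIRST = { ',' }
  S → P: FIRST = { ',', 'n' }

Conflict for P: P → , f and P → S ,
  Overlap: { ',' }
Conflict for P: P → , f and P → S P
  Overlap: { ',' }
Conflict for P: P → S , and P → S P
  Overlap: { ',', 'n' }
Conflict for S: S → n and S → P
  Overlap: { 'n' }
Conflict for S: S → , f and S → P
  Overlap: { ',' }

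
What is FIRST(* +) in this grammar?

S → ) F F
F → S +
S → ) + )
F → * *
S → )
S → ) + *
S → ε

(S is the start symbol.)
{ '*' }

To compute FIRST(* +), process the symbols left to right:
Symbol * is a terminal. Add '*' and stop.
FIRST(* +) = { '*' }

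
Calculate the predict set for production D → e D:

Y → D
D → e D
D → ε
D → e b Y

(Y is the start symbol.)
{ 'e' }

PREDICT(D → e D) = (FIRST(RHS) \ {ε}) ∪ (FOLLOW(D) if ε ∈ FIRST(RHS), i.e. RHS ⇒* ε)
FIRST(e D) = { 'e' }
ε ∉ FIRST(e D), so FOLLOW(D) is not added.
PREDICT(D → e D) = { 'e' }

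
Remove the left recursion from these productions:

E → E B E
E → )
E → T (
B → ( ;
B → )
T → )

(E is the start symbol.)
E is directly left-recursive. The standard transformation for
  A → A α₁ | ... | A α_m | β₁ | ... | β_n
is
  A  → β₁ A' | ... | β_n A'
  A' → α₁ A' | ... | α_m A' | ε

E → ) becomes E → ) E'
E → T ( becomes E → T ( E'
E → E B E becomes E' → B E E'
Add E' → ε

Productions for other non-terminals are unchanged:
  B → ( ;
  B → )
  T → )

Resulting grammar:
E → ) E'
E → T ( E'
E' → B E E'
E' → ε
B → ( ;
B → )
T → )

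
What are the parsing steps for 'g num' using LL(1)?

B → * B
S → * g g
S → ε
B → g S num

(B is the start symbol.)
LL(1) parsing maintains a stack (initially the start symbol over $) and the input. At each step: if the stack top is a terminal, match it against the current input token; if it is a non-terminal N, replace it with the RHS of M[N, lookahead] (the unique production whose predict set contains the lookahead).

Stack is shown with the top on the left.

Stack      Input    Action
--------------------------
B $        g num $  output B → g S num
g S num $  g num $  match 'g'
S num $    num $    output S → ε
num $      num $    match 'num'
$          $        accept

The string is accepted.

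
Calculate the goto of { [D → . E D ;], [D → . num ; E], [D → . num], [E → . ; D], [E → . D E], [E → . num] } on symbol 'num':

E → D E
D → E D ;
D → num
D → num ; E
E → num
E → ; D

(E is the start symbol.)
GOTO(I, 'num') = CLOSURE({ [A → αX.β] : [A → α.Xβ] ∈ I, X = 'num' })

Items with dot before 'num', with the dot advanced:
  [D → . num] → [D → num .]
  [D → . num ; E] → [D → num . ; E]
  [E → . num] → [E → num .]
Closure adds nothing (no advanced item has the dot before a non-terminal).

GOTO = { [D → num . ; E], [D → num .], [E → num .] }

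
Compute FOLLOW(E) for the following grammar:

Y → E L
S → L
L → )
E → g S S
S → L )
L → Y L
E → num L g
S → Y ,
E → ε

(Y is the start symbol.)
{ ')', 'g', 'num' }

To compute FOLLOW(E), find every occurrence of E on a right-hand side N → α E β: add FIRST(β) \ {ε}, and if β is empty or nullable also add FOLLOW(N). Iterate to a fixed point.

In Y → E L: E is followed by L, add FIRST(L) \ {ε} = { ')', 'g', 'num' }

Taking the union: FOLLOW(E) = { ')', 'g', 'num' }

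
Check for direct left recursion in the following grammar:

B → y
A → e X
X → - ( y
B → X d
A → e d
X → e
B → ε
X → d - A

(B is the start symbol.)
No direct left recursion

B → y: starts with y
A → e X: starts with e
X → - ( y: starts with '-'
B → X d: starts with X
A → e d: starts with e
X → e: starts with e
B → ε: starts with ε
X → d - A: starts with d

No direct left recursion found.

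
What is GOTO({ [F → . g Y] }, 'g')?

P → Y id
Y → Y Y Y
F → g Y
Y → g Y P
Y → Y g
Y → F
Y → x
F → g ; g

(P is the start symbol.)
GOTO(I, 'g') = CLOSURE({ [A → αX.β] : [A → α.Xβ] ∈ I, X = 'g' })

Items with dot before 'g', with the dot advanced:
  [F → . g Y] → [F → g . Y]
Closure of the advanced items:
  [F → g . Y] has the dot before Y: add [Y → . Y Y Y], [Y → . g Y P], [Y → . Y g], [Y → . F], [Y → . x]
  [Y → . F] has the dot before F: add [F → . g Y], [F → . g ; g]

GOTO = { [F → . g ; g], [F → . g Y], [F → g . Y], [Y → . F], [Y → . Y Y Y], [Y → . Y g], [Y → . g Y P], [Y → . x] }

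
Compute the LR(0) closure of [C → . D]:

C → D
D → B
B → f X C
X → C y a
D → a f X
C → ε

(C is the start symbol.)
Start with: [C → . D]
  [C → . D] has the dot before D: add [D → . B], [D → . a f X]
  [D → . B] has the dot before B: add [B → . f X C]
No further items can be added.

CLOSURE = { [B → . f X C], [C → . D], [D → . B], [D → . a f X] }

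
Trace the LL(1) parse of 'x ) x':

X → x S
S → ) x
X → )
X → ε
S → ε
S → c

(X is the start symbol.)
LL(1) parsing maintains a stack (initially the start symbol over $) and the input. At each step: if the stack top is a terminal, match it against the current input token; if it is a non-terminal N, replace it with the RHS of M[N, lookahead] (the unique production whose predict set contains the lookahead).

Stack is shown with the top on the left.

Stack  Input    Action
----------------------
X $    x ) x $  output X → x S
x S $  x ) x $  match 'x'
S $    ) x $    output S → ) x
) x $  ) x $    match ')'
x $    x $      match 'x'
$      $        accept

The string is accepted.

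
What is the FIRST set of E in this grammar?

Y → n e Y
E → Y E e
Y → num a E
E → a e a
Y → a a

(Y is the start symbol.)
{ 'a', 'n', 'num' }

To compute FIRST(E), examine every production with E on the left-hand side, reading each right-hand side left to right until a non-nullable symbol is reached.

FIRST sets of the other non-terminals involved (by the same procedure, iterated to a fixed point):
  FIRST(Y) = { 'a', 'n', 'num' }

From E → Y E e:
  - Y is a non-terminal: add FIRST(Y) \ {ε} = { 'a', 'n', 'num' }
    Y is not nullable, so stop
From E → a e a:
  - a is a terminal: add 'a' and stop

Collecting: FIRST(E) = { 'a', 'n', 'num' }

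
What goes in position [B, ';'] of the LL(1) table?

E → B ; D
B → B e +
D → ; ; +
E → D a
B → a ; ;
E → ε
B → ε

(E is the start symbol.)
B → ε

To find M[B, ';'], we find productions for B where ';' is in the predict set (PREDICT(N → α) = (FIRST(α) \ {ε}) ∪ (FOLLOW(N) if α ⇒* ε)).

Relevant sets:
  FIRST(B) = { 'a', 'e', ε }
  FOLLOW(B) = { ';', 'e' }

B → B e +: PREDICT = { 'a', 'e' }
B → a ; ;: PREDICT = { 'a' }
B → ε: PREDICT = { ';', 'e' }
  ';' is in predict set, so this production goes in M[B, ';']

M[B, ';'] = B → ε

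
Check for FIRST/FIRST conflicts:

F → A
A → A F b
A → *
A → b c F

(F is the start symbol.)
A FIRST/FIRST conflict occurs when two productions N → α and N → β for the same non-terminal have FIRST(α) ∩ FIRST(β) ≠ ∅ (with ε ∈ FIRST of a nullable right-hand side, so two nullable alternatives also conflict).

FIRST sets of the non-terminals at (or reachable through a nullable prefix from) the front of some alternative:
  FIRST(A) = { '*', 'b' }

Productions for A:
  A → A F b: FIRST = { '*', 'b' }
  A → *: FIRST = { '*' }
  A → b c F: FIRST = { 'b' }
F has only one production, so no FIRST/FIRST conflict is possible there.

Conflict for A: A → A F b and A → *
  Overlap: { '*' }
Conflict for A: A → A F b and A → b c F
  Overlap: { 'b' }

Answer: Yes. A → A F b / A → '*' on { '*' }; A → A F b / A → b c F on { 'b' }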